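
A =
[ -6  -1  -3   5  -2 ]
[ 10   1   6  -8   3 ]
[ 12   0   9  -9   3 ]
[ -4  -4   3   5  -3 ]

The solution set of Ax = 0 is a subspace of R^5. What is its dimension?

3

Row reduce to echelon form.
R2 ← R2 + (5/3)·R1: [0, -2/3, 1, 1/3, -1/3]
R3 ← R3 + (2)·R1: [0, -2, 3, 1, -1]
R4 ← R4 − (2/3)·R1: [0, -10/3, 5, 5/3, -5/3]
R3 ← R3 − (3)·R2: [0, 0, 0, 0, 0]
R4 ← R4 − (5)·R2: [0, 0, 0, 0, 0]
2 nonzero rows, so rank(A) = 2.
A has 5 columns; by rank–nullity, nullity = 5 − 2 = 3.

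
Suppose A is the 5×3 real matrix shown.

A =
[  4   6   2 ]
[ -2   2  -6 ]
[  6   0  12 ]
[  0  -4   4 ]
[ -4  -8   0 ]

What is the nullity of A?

1

Row reduce to echelon form.
R2 ← R2 + (1/2)·R1: [0, 5, -5]
R3 ← R3 − (3/2)·R1: [0, -9, 9]
R5 ← R5 + R1: [0, -2, 2]
R3 ← R3 + (9/5)·R2: [0, 0, 0]
R4 ← R4 + (4/5)·R2: [0, 0, 0]
R5 ← R5 + (2/5)·R2: [0, 0, 0]
2 nonzero rows, so rank(A) = 2.
A has 3 columns; by rank–nullity, nullity = 3 − 2 = 1.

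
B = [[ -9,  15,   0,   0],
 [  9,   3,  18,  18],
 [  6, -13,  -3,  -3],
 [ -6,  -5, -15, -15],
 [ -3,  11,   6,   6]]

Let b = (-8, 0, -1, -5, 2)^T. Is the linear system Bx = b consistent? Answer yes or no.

Row reduce the augmented matrix [B | b].
R2 ← R2 + R1: [0, 18, 18, 18, -8]
R3 ← R3 + (2/3)·R1: [0, -3, -3, -3, -19/3]
R4 ← R4 − (2/3)·R1: [0, -15, -15, -15, 1/3]
R5 ← R5 − (1/3)·R1: [0, 6, 6, 6, 14/3]
R3 ← R3 + (1/6)·R2: [0, 0, 0, 0, -23/3]
R4 ← R4 + (5/6)·R2: [0, 0, 0, 0, -19/3]
R5 ← R5 − (1/3)·R2: [0, 0, 0, 0, 22/3]
R4 ← R4 − (19/23)·R3: [0, 0, 0, 0, 0]
R5 ← R5 + (22/23)·R3: [0, 0, 0, 0, 0]
The echelon form has 3 nonzero rows; the last pivot sits in the augmented column, so rank(B) = 2 but rank([B|b]) = 3.
Since the ranks differ, the system is inconsistent.

no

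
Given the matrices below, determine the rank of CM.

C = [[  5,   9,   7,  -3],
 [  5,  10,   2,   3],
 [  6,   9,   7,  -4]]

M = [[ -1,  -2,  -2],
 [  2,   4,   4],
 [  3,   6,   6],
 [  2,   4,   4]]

First compute CM:
[[ 28,  56,  56],
 [ 27,  54,  54],
 [ 25,  50,  50]]
Now row reduce the product.
R2 ← R2 − (27/28)·R1: [0, 0, 0]
R3 ← R3 − (25/28)·R1: [0, 0, 0]
1 nonzero row, so rank(CM) = 1.

1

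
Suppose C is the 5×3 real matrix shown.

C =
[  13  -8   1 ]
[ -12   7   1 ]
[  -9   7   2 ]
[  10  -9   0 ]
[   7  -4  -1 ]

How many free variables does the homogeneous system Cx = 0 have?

Row reduce to echelon form.
R2 ← R2 + (12/13)·R1: [0, -5/13, 25/13]
R3 ← R3 + (9/13)·R1: [0, 19/13, 35/13]
R4 ← R4 − (10/13)·R1: [0, -37/13, -10/13]
R5 ← R5 − (7/13)·R1: [0, 4/13, -20/13]
R3 ← R3 + (19/5)·R2: [0, 0, 10]
R4 ← R4 − (37/5)·R2: [0, 0, -15]
R5 ← R5 + (4/5)·R2: [0, 0, 0]
R4 ← R4 + (3/2)·R3: [0, 0, 0]
3 nonzero rows, so rank(C) = 3.
C has 3 columns; by rank–nullity, nullity = 3 − 3 = 0.

0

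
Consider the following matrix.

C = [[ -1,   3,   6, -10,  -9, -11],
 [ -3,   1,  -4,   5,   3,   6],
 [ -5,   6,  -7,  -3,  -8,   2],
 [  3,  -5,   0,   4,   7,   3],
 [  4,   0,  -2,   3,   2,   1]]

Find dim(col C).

5

Row reduce to echelon form.
R2 ← R2 − (3)·R1: [0, -8, -22, 35, 30, 39]
R3 ← R3 − (5)·R1: [0, -9, -37, 47, 37, 57]
R4 ← R4 + (3)·R1: [0, 4, 18, -26, -20, -30]
R5 ← R5 + (4)·R1: [0, 12, 22, -37, -34, -43]
R3 ← R3 − (9/8)·R2: [0, 0, -49/4, 61/8, 13/4, 105/8]
R4 ← R4 + (1/2)·R2: [0, 0, 7, -17/2, -5, -21/2]
R5 ← R5 + (3/2)·R2: [0, 0, -11, 31/2, 11, 31/2]
R4 ← R4 + (4/7)·R3: [0, 0, 0, -29/7, -22/7, -3]
R5 ← R5 − (44/49)·R3: [0, 0, 0, 424/49, 396/49, 26/7]
R5 ← R5 + (424/203)·R4: [0, 0, 0, 0, 44/29, -74/29]
Echelon form has 5 nonzero rows, so rank(C) = 5.
The column space has dimension equal to the rank: 5.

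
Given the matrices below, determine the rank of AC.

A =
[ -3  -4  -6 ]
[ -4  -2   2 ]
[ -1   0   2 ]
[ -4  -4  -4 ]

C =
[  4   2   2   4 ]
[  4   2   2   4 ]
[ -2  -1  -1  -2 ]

1

First compute AC:
[[-16,  -8,  -8, -16],
 [-28, -14, -14, -28],
 [ -8,  -4,  -4,  -8],
 [-24, -12, -12, -24]]
Now row reduce the product.
R2 ← R2 − (7/4)·R1: [0, 0, 0, 0]
R3 ← R3 − (1/2)·R1: [0, 0, 0, 0]
R4 ← R4 − (3/2)·R1: [0, 0, 0, 0]
1 nonzero row, so rank(AC) = 1.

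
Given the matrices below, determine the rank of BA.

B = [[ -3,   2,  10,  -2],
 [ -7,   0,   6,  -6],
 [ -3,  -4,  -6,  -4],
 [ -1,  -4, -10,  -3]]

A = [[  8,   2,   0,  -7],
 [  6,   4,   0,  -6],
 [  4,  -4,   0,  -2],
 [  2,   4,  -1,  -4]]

3

First compute BA:
[[ 24, -46,   2,  -3],
 [-44, -62,   6,  61],
 [-80, -14,   4,  73],
 [-78,  10,   3,  63]]
Now row reduce the product.
R2 ← R2 + (11/6)·R1: [0, -439/3, 29/3, 111/2]
R3 ← R3 + (10/3)·R1: [0, -502/3, 32/3, 63]
R4 ← R4 + (13/4)·R1: [0, -279/2, 19/2, 213/4]
R3 ← R3 − (502/439)·R2: [0, 0, -170/439, -204/439]
R4 ← R4 − (837/878)·R2: [0, 0, 125/439, 150/439]
R4 ← R4 + (25/34)·R3: [0, 0, 0, 0]
3 nonzero rows, so rank(BA) = 3.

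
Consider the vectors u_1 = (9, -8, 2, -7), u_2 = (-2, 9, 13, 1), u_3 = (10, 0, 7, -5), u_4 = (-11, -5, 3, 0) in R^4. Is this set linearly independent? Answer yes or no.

Form the matrix with these vectors as rows and row reduce.
R2 ← R2 + (2/9)·R1: [0, 65/9, 121/9, -5/9]
R3 ← R3 − (10/9)·R1: [0, 80/9, 43/9, 25/9]
R4 ← R4 + (11/9)·R1: [0, -133/9, 49/9, -77/9]
R3 ← R3 − (16/13)·R2: [0, 0, -153/13, 45/13]
R4 ← R4 + (133/65)·R2: [0, 0, 2142/65, -126/13]
R4 ← R4 + (14/5)·R3: [0, 0, 0, 0]
3 nonzero rows, so the 4 vectors span a space of dimension 3.
Since 3 < 4, the vectors are linearly dependent.

no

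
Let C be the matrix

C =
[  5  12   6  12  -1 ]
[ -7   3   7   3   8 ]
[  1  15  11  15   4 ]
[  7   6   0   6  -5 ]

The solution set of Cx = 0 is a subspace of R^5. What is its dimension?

3

Row reduce to echelon form.
R2 ← R2 + (7/5)·R1: [0, 99/5, 77/5, 99/5, 33/5]
R3 ← R3 − (1/5)·R1: [0, 63/5, 49/5, 63/5, 21/5]
R4 ← R4 − (7/5)·R1: [0, -54/5, -42/5, -54/5, -18/5]
R3 ← R3 − (7/11)·R2: [0, 0, 0, 0, 0]
R4 ← R4 + (6/11)·R2: [0, 0, 0, 0, 0]
2 nonzero rows, so rank(C) = 2.
C has 5 columns; by rank–nullity, nullity = 5 − 2 = 3.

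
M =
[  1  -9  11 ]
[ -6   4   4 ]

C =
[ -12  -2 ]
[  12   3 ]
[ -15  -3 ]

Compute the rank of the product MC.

First compute MC:
[[-285, -62],
 [ 60,  12]]
Now row reduce the product.
R2 ← R2 + (4/19)·R1: [0, -20/19]
2 nonzero rows, so rank(MC) = 2.

2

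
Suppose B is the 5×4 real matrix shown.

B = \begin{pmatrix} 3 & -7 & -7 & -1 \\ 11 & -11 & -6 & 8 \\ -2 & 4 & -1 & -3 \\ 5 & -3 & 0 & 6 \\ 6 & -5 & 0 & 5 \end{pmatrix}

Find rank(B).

4

Row reduce to echelon form.
R2 ← R2 − (11/3)·R1: [0, 44/3, 59/3, 35/3]
R3 ← R3 + (2/3)·R1: [0, -2/3, -17/3, -11/3]
R4 ← R4 − (5/3)·R1: [0, 26/3, 35/3, 23/3]
R5 ← R5 − (2)·R1: [0, 9, 14, 7]
R3 ← R3 + (1/22)·R2: [0, 0, -105/22, -69/22]
R4 ← R4 − (13/22)·R2: [0, 0, 1/22, 17/22]
R5 ← R5 − (27/44)·R2: [0, 0, 85/44, -7/44]
R4 ← R4 + (1/105)·R3: [0, 0, 0, 26/35]
R5 ← R5 + (17/42)·R3: [0, 0, 0, -10/7]
R5 ← R5 + (25/13)·R4: [0, 0, 0, 0]
Echelon form has 4 nonzero rows, so rank(B) = 4.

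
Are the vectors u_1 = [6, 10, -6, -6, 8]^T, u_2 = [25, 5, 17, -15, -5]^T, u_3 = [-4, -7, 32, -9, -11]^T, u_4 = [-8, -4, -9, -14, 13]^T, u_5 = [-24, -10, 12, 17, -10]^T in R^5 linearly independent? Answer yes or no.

yes

Form the matrix with these vectors as rows and row reduce.
R2 ← R2 − (25/6)·R1: [0, -110/3, 42, 10, -115/3]
R3 ← R3 + (2/3)·R1: [0, -1/3, 28, -13, -17/3]
R4 ← R4 + (4/3)·R1: [0, 28/3, -17, -22, 71/3]
R5 ← R5 + (4)·R1: [0, 30, -12, -7, 22]
R3 ← R3 − (1/110)·R2: [0, 0, 1519/55, -144/11, -117/22]
R4 ← R4 + (14/55)·R2: [0, 0, -347/55, -214/11, 153/11]
R5 ← R5 + (9/11)·R2: [0, 0, 246/11, 13/11, -103/11]
R4 ← R4 + (347/1519)·R3: [0, 0, 0, -34094/1519, 38565/3038]
R5 ← R5 − (1230/1519)·R3: [0, 0, 0, 17897/1519, -7682/1519]
R5 ← R5 + (17897/34094)·R4: [0, 0, 0, 0, 109531/68188]
5 nonzero rows, so the 5 vectors span a space of dimension 5.
Since 5 = 5, the vectors are linearly independent.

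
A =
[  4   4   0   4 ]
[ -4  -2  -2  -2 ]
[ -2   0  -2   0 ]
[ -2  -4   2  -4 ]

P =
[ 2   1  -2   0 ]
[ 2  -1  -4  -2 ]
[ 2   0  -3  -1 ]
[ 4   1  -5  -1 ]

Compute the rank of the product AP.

First compute AP:
[[ 32,   4, -44, -12],
 [-24,  -4,  32,   8],
 [ -8,  -2,  10,   2],
 [-24,  -2,  34,  10]]
Now row reduce the product.
R2 ← R2 + (3/4)·R1: [0, -1, -1, -1]
R3 ← R3 + (1/4)·R1: [0, -1, -1, -1]
R4 ← R4 + (3/4)·R1: [0, 1, 1, 1]
R3 ← R3 − R2: [0, 0, 0, 0]
R4 ← R4 + R2: [0, 0, 0, 0]
2 nonzero rows, so rank(AP) = 2.

2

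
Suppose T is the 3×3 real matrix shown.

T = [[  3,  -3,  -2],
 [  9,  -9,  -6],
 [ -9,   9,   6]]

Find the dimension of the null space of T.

Row reduce to echelon form.
R2 ← R2 − (3)·R1: [0, 0, 0]
R3 ← R3 + (3)·R1: [0, 0, 0]
1 nonzero row, so rank(T) = 1.
T has 3 columns; by rank–nullity, nullity = 3 − 1 = 2.

2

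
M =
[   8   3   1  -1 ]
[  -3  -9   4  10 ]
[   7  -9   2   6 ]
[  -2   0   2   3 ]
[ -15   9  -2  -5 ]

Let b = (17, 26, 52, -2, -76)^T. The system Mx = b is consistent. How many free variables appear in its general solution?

1

Row reduce the augmented matrix [M | b].
R2 ← R2 + (3/8)·R1: [0, -63/8, 35/8, 77/8, 259/8]
R3 ← R3 − (7/8)·R1: [0, -93/8, 9/8, 55/8, 297/8]
R4 ← R4 + (1/4)·R1: [0, 3/4, 9/4, 11/4, 9/4]
R5 ← R5 + (15/8)·R1: [0, 117/8, -1/8, -55/8, -353/8]
R3 ← R3 − (31/21)·R2: [0, 0, -16/3, -22/3, -32/3]
R4 ← R4 + (2/21)·R2: [0, 0, 8/3, 11/3, 16/3]
R5 ← R5 + (13/7)·R2: [0, 0, 8, 11, 16]
R4 ← R4 + (1/2)·R3: [0, 0, 0, 0, 0]
R5 ← R5 + (3/2)·R3: [0, 0, 0, 0, 0]
The echelon form has 3 nonzero rows, and every pivot lies in the first 4 columns, so rank(M) = rank([M|b]) = 3.
The system is consistent.
Free variables = (unknowns) − (rank) = 4 − 3 = 1.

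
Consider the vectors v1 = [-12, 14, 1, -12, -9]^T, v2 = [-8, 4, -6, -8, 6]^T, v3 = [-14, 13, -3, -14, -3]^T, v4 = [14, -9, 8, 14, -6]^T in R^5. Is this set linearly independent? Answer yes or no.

Form the matrix with these vectors as rows and row reduce.
R2 ← R2 − (2/3)·R1: [0, -16/3, -20/3, 0, 12]
R3 ← R3 − (7/6)·R1: [0, -10/3, -25/6, 0, 15/2]
R4 ← R4 + (7/6)·R1: [0, 22/3, 55/6, 0, -33/2]
R3 ← R3 − (5/8)·R2: [0, 0, 0, 0, 0]
R4 ← R4 + (11/8)·R2: [0, 0, 0, 0, 0]
2 nonzero rows, so the 4 vectors span a space of dimension 2.
Since 2 < 4, the vectors are linearly dependent.

no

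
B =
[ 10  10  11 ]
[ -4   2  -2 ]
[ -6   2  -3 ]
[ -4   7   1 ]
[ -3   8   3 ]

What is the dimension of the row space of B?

Row reduce to echelon form.
R2 ← R2 + (2/5)·R1: [0, 6, 12/5]
R3 ← R3 + (3/5)·R1: [0, 8, 18/5]
R4 ← R4 + (2/5)·R1: [0, 11, 27/5]
R5 ← R5 + (3/10)·R1: [0, 11, 63/10]
R3 ← R3 − (4/3)·R2: [0, 0, 2/5]
R4 ← R4 − (11/6)·R2: [0, 0, 1]
R5 ← R5 − (11/6)·R2: [0, 0, 19/10]
R4 ← R4 − (5/2)·R3: [0, 0, 0]
R5 ← R5 − (19/4)·R3: [0, 0, 0]
Echelon form has 3 nonzero rows, so rank(B) = 3.
The row space has dimension equal to the rank: 3.

3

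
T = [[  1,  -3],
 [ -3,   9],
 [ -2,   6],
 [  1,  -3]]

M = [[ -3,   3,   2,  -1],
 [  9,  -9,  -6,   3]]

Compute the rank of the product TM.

1

First compute TM:
[[-30,  30,  20, -10],
 [ 90, -90, -60,  30],
 [ 60, -60, -40,  20],
 [-30,  30,  20, -10]]
Now row reduce the product.
R2 ← R2 + (3)·R1: [0, 0, 0, 0]
R3 ← R3 + (2)·R1: [0, 0, 0, 0]
R4 ← R4 − R1: [0, 0, 0, 0]
1 nonzero row, so rank(TM) = 1.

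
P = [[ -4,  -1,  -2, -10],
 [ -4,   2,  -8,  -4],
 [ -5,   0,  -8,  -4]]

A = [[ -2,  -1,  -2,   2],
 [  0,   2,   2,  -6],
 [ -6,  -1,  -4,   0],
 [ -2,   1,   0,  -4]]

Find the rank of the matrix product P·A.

First compute PA:
[[ 40,  -6,  14,  38],
 [ 64,  12,  44,  -4],
 [ 66,   9,  42,   6]]
Now row reduce the product.
R2 ← R2 − (8/5)·R1: [0, 108/5, 108/5, -324/5]
R3 ← R3 − (33/20)·R1: [0, 189/10, 189/10, -567/10]
R3 ← R3 − (7/8)·R2: [0, 0, 0, 0]
2 nonzero rows, so rank(PA) = 2.

2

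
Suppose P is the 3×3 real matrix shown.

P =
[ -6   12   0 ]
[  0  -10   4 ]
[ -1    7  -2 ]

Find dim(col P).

Row reduce to echelon form.
R3 ← R3 − (1/6)·R1: [0, 5, -2]
R3 ← R3 + (1/2)·R2: [0, 0, 0]
Echelon form has 2 nonzero rows, so rank(P) = 2.
The column space has dimension equal to the rank: 2.

2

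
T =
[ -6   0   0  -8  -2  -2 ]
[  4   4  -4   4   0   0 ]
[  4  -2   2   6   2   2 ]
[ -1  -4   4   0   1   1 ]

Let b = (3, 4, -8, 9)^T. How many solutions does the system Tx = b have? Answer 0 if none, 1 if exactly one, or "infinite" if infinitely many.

Row reduce the augmented matrix [T | b].
R2 ← R2 + (2/3)·R1: [0, 4, -4, -4/3, -4/3, -4/3, 6]
R3 ← R3 + (2/3)·R1: [0, -2, 2, 2/3, 2/3, 2/3, -6]
R4 ← R4 − (1/6)·R1: [0, -4, 4, 4/3, 4/3, 4/3, 17/2]
R3 ← R3 + (1/2)·R2: [0, 0, 0, 0, 0, 0, -3]
R4 ← R4 + R2: [0, 0, 0, 0, 0, 0, 29/2]
R4 ← R4 + (29/6)·R3: [0, 0, 0, 0, 0, 0, 0]
The echelon form has 3 nonzero rows; the last pivot sits in the augmented column, so rank(T) = 2 but rank([T|b]) = 3.
Since the ranks differ, the system is inconsistent.
It has no solutions.

0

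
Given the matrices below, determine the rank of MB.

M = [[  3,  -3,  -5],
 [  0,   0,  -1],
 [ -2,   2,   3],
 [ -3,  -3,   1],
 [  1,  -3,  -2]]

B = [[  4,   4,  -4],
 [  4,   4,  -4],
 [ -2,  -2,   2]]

1

First compute MB:
[[ 10,  10, -10],
 [  2,   2,  -2],
 [ -6,  -6,   6],
 [-26, -26,  26],
 [ -4,  -4,   4]]
Now row reduce the product.
R2 ← R2 − (1/5)·R1: [0, 0, 0]
R3 ← R3 + (3/5)·R1: [0, 0, 0]
R4 ← R4 + (13/5)·R1: [0, 0, 0]
R5 ← R5 + (2/5)·R1: [0, 0, 0]
1 nonzero row, so rank(MB) = 1.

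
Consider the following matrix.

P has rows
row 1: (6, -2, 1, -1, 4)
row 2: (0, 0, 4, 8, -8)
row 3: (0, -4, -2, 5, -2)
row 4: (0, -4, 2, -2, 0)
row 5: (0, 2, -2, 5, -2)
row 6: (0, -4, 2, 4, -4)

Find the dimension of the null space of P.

Row reduce to echelon form.
Swap R2 ↔ R3
R4 ← R4 − R2: [0, 0, 4, -7, 2]
R5 ← R5 + (1/2)·R2: [0, 0, -3, 15/2, -3]
R6 ← R6 − R2: [0, 0, 4, -1, -2]
R4 ← R4 − R3: [0, 0, 0, -15, 10]
R5 ← R5 + (3/4)·R3: [0, 0, 0, 27/2, -9]
R6 ← R6 − R3: [0, 0, 0, -9, 6]
R5 ← R5 + (9/10)·R4: [0, 0, 0, 0, 0]
R6 ← R6 − (3/5)·R4: [0, 0, 0, 0, 0]
4 nonzero rows, so rank(P) = 4.
P has 5 columns; by rank–nullity, nullity = 5 − 4 = 1.

1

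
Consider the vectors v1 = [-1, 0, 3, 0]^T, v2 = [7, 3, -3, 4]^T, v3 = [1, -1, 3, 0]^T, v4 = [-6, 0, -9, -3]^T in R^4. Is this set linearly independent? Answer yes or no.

no

Form the matrix with these vectors as rows and row reduce.
R2 ← R2 + (7)·R1: [0, 3, 18, 4]
R3 ← R3 + R1: [0, -1, 6, 0]
R4 ← R4 − (6)·R1: [0, 0, -27, -3]
R3 ← R3 + (1/3)·R2: [0, 0, 12, 4/3]
R4 ← R4 + (9/4)·R3: [0, 0, 0, 0]
3 nonzero rows, so the 4 vectors span a space of dimension 3.
Since 3 < 4, the vectors are linearly dependent.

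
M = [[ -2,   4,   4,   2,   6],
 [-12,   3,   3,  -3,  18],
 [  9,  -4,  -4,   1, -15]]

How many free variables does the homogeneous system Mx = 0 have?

3

Row reduce to echelon form.
R2 ← R2 − (6)·R1: [0, -21, -21, -15, -18]
R3 ← R3 + (9/2)·R1: [0, 14, 14, 10, 12]
R3 ← R3 + (2/3)·R2: [0, 0, 0, 0, 0]
2 nonzero rows, so rank(M) = 2.
M has 5 columns; by rank–nullity, nullity = 5 − 2 = 3.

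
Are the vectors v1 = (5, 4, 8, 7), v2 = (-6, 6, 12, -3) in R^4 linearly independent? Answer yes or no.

yes

Form the matrix with these vectors as rows and row reduce.
R2 ← R2 + (6/5)·R1: [0, 54/5, 108/5, 27/5]
2 nonzero rows, so the 2 vectors span a space of dimension 2.
Since 2 = 2, the vectors are linearly independent.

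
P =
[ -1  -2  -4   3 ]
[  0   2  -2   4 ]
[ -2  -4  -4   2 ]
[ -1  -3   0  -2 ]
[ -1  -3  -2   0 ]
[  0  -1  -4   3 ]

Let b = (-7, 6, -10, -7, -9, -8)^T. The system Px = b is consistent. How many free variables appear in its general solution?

1

Row reduce the augmented matrix [P | b].
R3 ← R3 − (2)·R1: [0, 0, 4, -4, 4]
R4 ← R4 − R1: [0, -1, 4, -5, 0]
R5 ← R5 − R1: [0, -1, 2, -3, -2]
R4 ← R4 + (1/2)·R2: [0, 0, 3, -3, 3]
R5 ← R5 + (1/2)·R2: [0, 0, 1, -1, 1]
R6 ← R6 + (1/2)·R2: [0, 0, -5, 5, -5]
R4 ← R4 − (3/4)·R3: [0, 0, 0, 0, 0]
R5 ← R5 − (1/4)·R3: [0, 0, 0, 0, 0]
R6 ← R6 + (5/4)·R3: [0, 0, 0, 0, 0]
The echelon form has 3 nonzero rows, and every pivot lies in the first 4 columns, so rank(P) = rank([P|b]) = 3.
The system is consistent.
Free variables = (unknowns) − (rank) = 4 − 3 = 1.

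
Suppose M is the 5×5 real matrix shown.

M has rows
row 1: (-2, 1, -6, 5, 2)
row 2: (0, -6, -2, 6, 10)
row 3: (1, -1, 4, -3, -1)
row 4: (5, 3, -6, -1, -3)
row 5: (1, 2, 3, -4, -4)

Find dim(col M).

4

Row reduce to echelon form.
R3 ← R3 + (1/2)·R1: [0, -1/2, 1, -1/2, 0]
R4 ← R4 + (5/2)·R1: [0, 11/2, -21, 23/2, 2]
R5 ← R5 + (1/2)·R1: [0, 5/2, 0, -3/2, -3]
R3 ← R3 − (1/12)·R2: [0, 0, 7/6, -1, -5/6]
R4 ← R4 + (11/12)·R2: [0, 0, -137/6, 17, 67/6]
R5 ← R5 + (5/12)·R2: [0, 0, -5/6, 1, 7/6]
R4 ← R4 + (137/7)·R3: [0, 0, 0, -18/7, -36/7]
R5 ← R5 + (5/7)·R3: [0, 0, 0, 2/7, 4/7]
R5 ← R5 + (1/9)·R4: [0, 0, 0, 0, 0]
Echelon form has 4 nonzero rows, so rank(M) = 4.
The column space has dimension equal to the rank: 4.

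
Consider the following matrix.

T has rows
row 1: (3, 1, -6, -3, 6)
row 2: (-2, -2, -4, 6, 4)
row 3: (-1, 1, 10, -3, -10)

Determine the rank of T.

2

Row reduce to echelon form.
R2 ← R2 + (2/3)·R1: [0, -4/3, -8, 4, 8]
R3 ← R3 + (1/3)·R1: [0, 4/3, 8, -4, -8]
R3 ← R3 + R2: [0, 0, 0, 0, 0]
Echelon form has 2 nonzero rows, so rank(T) = 2.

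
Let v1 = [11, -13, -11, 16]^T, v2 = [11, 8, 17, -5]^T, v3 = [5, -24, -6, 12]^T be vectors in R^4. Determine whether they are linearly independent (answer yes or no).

Form the matrix with these vectors as rows and row reduce.
R2 ← R2 − R1: [0, 21, 28, -21]
R3 ← R3 − (5/11)·R1: [0, -199/11, -1, 52/11]
R3 ← R3 + (199/231)·R2: [0, 0, 763/33, -147/11]
3 nonzero rows, so the 3 vectors span a space of dimension 3.
Since 3 = 3, the vectors are linearly independent.

yes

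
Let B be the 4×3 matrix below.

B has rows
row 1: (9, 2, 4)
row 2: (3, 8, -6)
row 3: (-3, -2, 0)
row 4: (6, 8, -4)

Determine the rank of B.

Row reduce to echelon form.
R2 ← R2 − (1/3)·R1: [0, 22/3, -22/3]
R3 ← R3 + (1/3)·R1: [0, -4/3, 4/3]
R4 ← R4 − (2/3)·R1: [0, 20/3, -20/3]
R3 ← R3 + (2/11)·R2: [0, 0, 0]
R4 ← R4 − (10/11)·R2: [0, 0, 0]
Echelon form has 2 nonzero rows, so rank(B) = 2.

2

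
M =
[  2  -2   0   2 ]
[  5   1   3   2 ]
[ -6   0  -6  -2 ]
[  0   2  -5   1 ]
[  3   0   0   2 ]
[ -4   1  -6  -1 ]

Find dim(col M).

Row reduce to echelon form.
R2 ← R2 − (5/2)·R1: [0, 6, 3, -3]
R3 ← R3 + (3)·R1: [0, -6, -6, 4]
R5 ← R5 − (3/2)·R1: [0, 3, 0, -1]
R6 ← R6 + (2)·R1: [0, -3, -6, 3]
R3 ← R3 + R2: [0, 0, -3, 1]
R4 ← R4 − (1/3)·R2: [0, 0, -6, 2]
R5 ← R5 − (1/2)·R2: [0, 0, -3/2, 1/2]
R6 ← R6 + (1/2)·R2: [0, 0, -9/2, 3/2]
R4 ← R4 − (2)·R3: [0, 0, 0, 0]
R5 ← R5 − (1/2)·R3: [0, 0, 0, 0]
R6 ← R6 − (3/2)·R3: [0, 0, 0, 0]
Echelon form has 3 nonzero rows, so rank(M) = 3.
The column space has dimension equal to the rank: 3.

3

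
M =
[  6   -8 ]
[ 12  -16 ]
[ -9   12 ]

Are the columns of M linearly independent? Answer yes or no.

Row reduce M to echelon form.
R2 ← R2 − (2)·R1: [0, 0]
R3 ← R3 + (3/2)·R1: [0, 0]
1 pivot among 2 columns.
Only 1 < 2 pivot columns, so the columns are linearly dependent.

no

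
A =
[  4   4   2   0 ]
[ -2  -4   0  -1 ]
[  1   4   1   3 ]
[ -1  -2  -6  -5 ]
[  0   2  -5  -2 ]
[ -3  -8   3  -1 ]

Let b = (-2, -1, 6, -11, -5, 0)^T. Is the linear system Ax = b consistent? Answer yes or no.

Row reduce the augmented matrix [A | b].
R2 ← R2 + (1/2)·R1: [0, -2, 1, -1, -2]
R3 ← R3 − (1/4)·R1: [0, 3, 1/2, 3, 13/2]
R4 ← R4 + (1/4)·R1: [0, -1, -11/2, -5, -23/2]
R6 ← R6 + (3/4)·R1: [0, -5, 9/2, -1, -3/2]
R3 ← R3 + (3/2)·R2: [0, 0, 2, 3/2, 7/2]
R4 ← R4 − (1/2)·R2: [0, 0, -6, -9/2, -21/2]
R5 ← R5 + R2: [0, 0, -4, -3, -7]
R6 ← R6 − (5/2)·R2: [0, 0, 2, 3/2, 7/2]
R4 ← R4 + (3)·R3: [0, 0, 0, 0, 0]
R5 ← R5 + (2)·R3: [0, 0, 0, 0, 0]
R6 ← R6 − R3: [0, 0, 0, 0, 0]
The echelon form has 3 nonzero rows, and every pivot lies in the first 4 columns, so rank(A) = rank([A|b]) = 3.
The system is consistent.

yes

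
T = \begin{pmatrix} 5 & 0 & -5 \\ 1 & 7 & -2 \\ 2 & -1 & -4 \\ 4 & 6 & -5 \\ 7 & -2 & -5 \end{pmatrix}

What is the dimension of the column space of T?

3

Row reduce to echelon form.
R2 ← R2 − (1/5)·R1: [0, 7, -1]
R3 ← R3 − (2/5)·R1: [0, -1, -2]
R4 ← R4 − (4/5)·R1: [0, 6, -1]
R5 ← R5 − (7/5)·R1: [0, -2, 2]
R3 ← R3 + (1/7)·R2: [0, 0, -15/7]
R4 ← R4 − (6/7)·R2: [0, 0, -1/7]
R5 ← R5 + (2/7)·R2: [0, 0, 12/7]
R4 ← R4 − (1/15)·R3: [0, 0, 0]
R5 ← R5 + (4/5)·R3: [0, 0, 0]
Echelon form has 3 nonzero rows, so rank(T) = 3.
The column space has dimension equal to the rank: 3.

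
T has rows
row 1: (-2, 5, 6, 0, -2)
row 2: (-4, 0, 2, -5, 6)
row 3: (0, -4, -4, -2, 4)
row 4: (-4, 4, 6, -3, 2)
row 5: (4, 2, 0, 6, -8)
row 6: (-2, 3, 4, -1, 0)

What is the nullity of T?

Row reduce to echelon form.
R2 ← R2 − (2)·R1: [0, -10, -10, -5, 10]
R4 ← R4 − (2)·R1: [0, -6, -6, -3, 6]
R5 ← R5 + (2)·R1: [0, 12, 12, 6, -12]
R6 ← R6 − R1: [0, -2, -2, -1, 2]
R3 ← R3 − (2/5)·R2: [0, 0, 0, 0, 0]
R4 ← R4 − (3/5)·R2: [0, 0, 0, 0, 0]
R5 ← R5 + (6/5)·R2: [0, 0, 0, 0, 0]
R6 ← R6 − (1/5)·R2: [0, 0, 0, 0, 0]
2 nonzero rows, so rank(T) = 2.
T has 5 columns; by rank–nullity, nullity = 5 − 2 = 3.

3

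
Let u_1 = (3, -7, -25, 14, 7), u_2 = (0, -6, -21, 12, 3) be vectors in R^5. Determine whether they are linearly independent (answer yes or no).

Form the matrix with these vectors as rows and row reduce.
2 nonzero rows, so the 2 vectors span a space of dimension 2.
Since 2 = 2, the vectors are linearly independent.

yes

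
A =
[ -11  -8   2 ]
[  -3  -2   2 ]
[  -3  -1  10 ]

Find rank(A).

2

Row reduce to echelon form.
R2 ← R2 − (3/11)·R1: [0, 2/11, 16/11]
R3 ← R3 − (3/11)·R1: [0, 13/11, 104/11]
R3 ← R3 − (13/2)·R2: [0, 0, 0]
Echelon form has 2 nonzero rows, so rank(A) = 2.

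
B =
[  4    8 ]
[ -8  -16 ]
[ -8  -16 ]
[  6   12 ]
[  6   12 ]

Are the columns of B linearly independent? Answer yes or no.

no

Row reduce B to echelon form.
R2 ← R2 + (2)·R1: [0, 0]
R3 ← R3 + (2)·R1: [0, 0]
R4 ← R4 − (3/2)·R1: [0, 0]
R5 ← R5 − (3/2)·R1: [0, 0]
1 pivot among 2 columns.
Only 1 < 2 pivot columns, so the columns are linearly dependent.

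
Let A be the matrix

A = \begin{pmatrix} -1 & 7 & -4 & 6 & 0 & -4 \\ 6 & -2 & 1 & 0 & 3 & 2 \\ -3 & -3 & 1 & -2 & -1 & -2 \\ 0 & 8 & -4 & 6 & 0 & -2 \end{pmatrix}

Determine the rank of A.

3

Row reduce to echelon form.
R2 ← R2 + (6)·R1: [0, 40, -23, 36, 3, -22]
R3 ← R3 − (3)·R1: [0, -24, 13, -20, -1, 10]
R3 ← R3 + (3/5)·R2: [0, 0, -4/5, 8/5, 4/5, -16/5]
R4 ← R4 − (1/5)·R2: [0, 0, 3/5, -6/5, -3/5, 12/5]
R4 ← R4 + (3/4)·R3: [0, 0, 0, 0, 0, 0]
Echelon form has 3 nonzero rows, so rank(A) = 3.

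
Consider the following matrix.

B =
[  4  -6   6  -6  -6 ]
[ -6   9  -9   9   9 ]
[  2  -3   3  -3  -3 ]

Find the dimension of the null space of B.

Row reduce to echelon form.
R2 ← R2 + (3/2)·R1: [0, 0, 0, 0, 0]
R3 ← R3 − (1/2)·R1: [0, 0, 0, 0, 0]
1 nonzero row, so rank(B) = 1.
B has 5 columns; by rank–nullity, nullity = 5 − 1 = 4.

4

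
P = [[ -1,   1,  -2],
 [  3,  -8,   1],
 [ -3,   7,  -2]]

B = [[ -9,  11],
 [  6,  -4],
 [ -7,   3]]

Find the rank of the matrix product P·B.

First compute PB:
[[ 29, -21],
 [-82,  68],
 [ 83, -67]]
Now row reduce the product.
R2 ← R2 + (82/29)·R1: [0, 250/29]
R3 ← R3 − (83/29)·R1: [0, -200/29]
R3 ← R3 + (4/5)·R2: [0, 0]
2 nonzero rows, so rank(PB) = 2.

2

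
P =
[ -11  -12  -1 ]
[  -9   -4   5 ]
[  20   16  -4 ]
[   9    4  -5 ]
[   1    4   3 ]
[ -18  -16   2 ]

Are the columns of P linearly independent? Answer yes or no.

Row reduce P to echelon form.
R2 ← R2 − (9/11)·R1: [0, 64/11, 64/11]
R3 ← R3 + (20/11)·R1: [0, -64/11, -64/11]
R4 ← R4 + (9/11)·R1: [0, -64/11, -64/11]
R5 ← R5 + (1/11)·R1: [0, 32/11, 32/11]
R6 ← R6 − (18/11)·R1: [0, 40/11, 40/11]
R3 ← R3 + R2: [0, 0, 0]
R4 ← R4 + R2: [0, 0, 0]
R5 ← R5 − (1/2)·R2: [0, 0, 0]
R6 ← R6 − (5/8)·R2: [0, 0, 0]
2 pivots among 3 columns.
Only 2 < 3 pivot columns, so the columns are linearly dependent.

no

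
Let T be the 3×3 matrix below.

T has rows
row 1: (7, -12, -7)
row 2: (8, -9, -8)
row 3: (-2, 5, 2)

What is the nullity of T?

Row reduce to echelon form.
R2 ← R2 − (8/7)·R1: [0, 33/7, 0]
R3 ← R3 + (2/7)·R1: [0, 11/7, 0]
R3 ← R3 − (1/3)·R2: [0, 0, 0]
2 nonzero rows, so rank(T) = 2.
T has 3 columns; by rank–nullity, nullity = 3 − 2 = 1.

1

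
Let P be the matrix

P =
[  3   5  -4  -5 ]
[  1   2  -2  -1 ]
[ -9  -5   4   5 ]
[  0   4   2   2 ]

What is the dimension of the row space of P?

Row reduce to echelon form.
R2 ← R2 − (1/3)·R1: [0, 1/3, -2/3, 2/3]
R3 ← R3 + (3)·R1: [0, 10, -8, -10]
R3 ← R3 − (30)·R2: [0, 0, 12, -30]
R4 ← R4 − (12)·R2: [0, 0, 10, -6]
R4 ← R4 − (5/6)·R3: [0, 0, 0, 19]
Echelon form has 4 nonzero rows, so rank(P) = 4.
The row space has dimension equal to the rank: 4.

4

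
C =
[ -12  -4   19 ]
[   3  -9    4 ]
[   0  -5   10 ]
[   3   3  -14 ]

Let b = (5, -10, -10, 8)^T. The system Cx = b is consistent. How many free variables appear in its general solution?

0

Row reduce the augmented matrix [C | b].
R2 ← R2 + (1/4)·R1: [0, -10, 35/4, -35/4]
R4 ← R4 + (1/4)·R1: [0, 2, -37/4, 37/4]
R3 ← R3 − (1/2)·R2: [0, 0, 45/8, -45/8]
R4 ← R4 + (1/5)·R2: [0, 0, -15/2, 15/2]
R4 ← R4 + (4/3)·R3: [0, 0, 0, 0]
The echelon form has 3 nonzero rows, and every pivot lies in the first 3 columns, so rank(C) = rank([C|b]) = 3.
The system is consistent.
Free variables = (unknowns) − (rank) = 3 − 3 = 0.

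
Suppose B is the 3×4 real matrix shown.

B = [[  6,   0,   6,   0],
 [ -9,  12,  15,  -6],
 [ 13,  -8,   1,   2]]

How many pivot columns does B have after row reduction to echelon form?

3

Row reduce to echelon form.
R2 ← R2 + (3/2)·R1: [0, 12, 24, -6]
R3 ← R3 − (13/6)·R1: [0, -8, -12, 2]
R3 ← R3 + (2/3)·R2: [0, 0, 4, -2]
Echelon form has 3 nonzero rows, so rank(B) = 3.
Each nonzero row contributes one pivot column: 3 pivot columns.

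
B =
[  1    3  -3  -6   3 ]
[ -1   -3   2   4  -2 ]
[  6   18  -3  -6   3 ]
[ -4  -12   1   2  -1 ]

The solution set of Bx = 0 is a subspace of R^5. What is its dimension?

3

Row reduce to echelon form.
R2 ← R2 + R1: [0, 0, -1, -2, 1]
R3 ← R3 − (6)·R1: [0, 0, 15, 30, -15]
R4 ← R4 + (4)·R1: [0, 0, -11, -22, 11]
R3 ← R3 + (15)·R2: [0, 0, 0, 0, 0]
R4 ← R4 − (11)·R2: [0, 0, 0, 0, 0]
2 nonzero rows, so rank(B) = 2.
B has 5 columns; by rank–nullity, nullity = 5 − 2 = 3.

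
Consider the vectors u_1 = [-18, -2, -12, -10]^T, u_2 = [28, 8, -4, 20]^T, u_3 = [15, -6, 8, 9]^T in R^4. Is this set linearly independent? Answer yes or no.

yes

Form the matrix with these vectors as rows and row reduce.
R2 ← R2 + (14/9)·R1: [0, 44/9, -68/3, 40/9]
R3 ← R3 + (5/6)·R1: [0, -23/3, -2, 2/3]
R3 ← R3 + (69/44)·R2: [0, 0, -413/11, 84/11]
3 nonzero rows, so the 3 vectors span a space of dimension 3.
Since 3 = 3, the vectors are linearly independent.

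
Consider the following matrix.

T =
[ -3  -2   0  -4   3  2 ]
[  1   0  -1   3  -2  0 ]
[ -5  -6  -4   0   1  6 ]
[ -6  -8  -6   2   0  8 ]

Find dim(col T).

2

Row reduce to echelon form.
R2 ← R2 + (1/3)·R1: [0, -2/3, -1, 5/3, -1, 2/3]
R3 ← R3 − (5/3)·R1: [0, -8/3, -4, 20/3, -4, 8/3]
R4 ← R4 − (2)·R1: [0, -4, -6, 10, -6, 4]
R3 ← R3 − (4)·R2: [0, 0, 0, 0, 0, 0]
R4 ← R4 − (6)·R2: [0, 0, 0, 0, 0, 0]
Echelon form has 2 nonzero rows, so rank(T) = 2.
The column space has dimension equal to the rank: 2.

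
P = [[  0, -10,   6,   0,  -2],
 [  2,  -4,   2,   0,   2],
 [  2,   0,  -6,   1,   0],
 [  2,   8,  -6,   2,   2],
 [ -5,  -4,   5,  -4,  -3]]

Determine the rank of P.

Row reduce to echelon form.
Swap R1 ↔ R2
R3 ← R3 − R1: [0, 4, -8, 1, -2]
R4 ← R4 − R1: [0, 12, -8, 2, 0]
R5 ← R5 + (5/2)·R1: [0, -14, 10, -4, 2]
R3 ← R3 + (2/5)·R2: [0, 0, -28/5, 1, -14/5]
R4 ← R4 + (6/5)·R2: [0, 0, -4/5, 2, -12/5]
R5 ← R5 − (7/5)·R2: [0, 0, 8/5, -4, 24/5]
R4 ← R4 − (1/7)·R3: [0, 0, 0, 13/7, -2]
R5 ← R5 + (2/7)·R3: [0, 0, 0, -26/7, 4]
R5 ← R5 + (2)·R4: [0, 0, 0, 0, 0]
Echelon form has 4 nonzero rows, so rank(P) = 4.

4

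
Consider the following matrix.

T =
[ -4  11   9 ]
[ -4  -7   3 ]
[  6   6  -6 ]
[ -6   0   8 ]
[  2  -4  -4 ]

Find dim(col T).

Row reduce to echelon form.
R2 ← R2 − R1: [0, -18, -6]
R3 ← R3 + (3/2)·R1: [0, 45/2, 15/2]
R4 ← R4 − (3/2)·R1: [0, -33/2, -11/2]
R5 ← R5 + (1/2)·R1: [0, 3/2, 1/2]
R3 ← R3 + (5/4)·R2: [0, 0, 0]
R4 ← R4 − (11/12)·R2: [0, 0, 0]
R5 ← R5 + (1/12)·R2: [0, 0, 0]
Echelon form has 2 nonzero rows, so rank(T) = 2.
The column space has dimension equal to the rank: 2.

2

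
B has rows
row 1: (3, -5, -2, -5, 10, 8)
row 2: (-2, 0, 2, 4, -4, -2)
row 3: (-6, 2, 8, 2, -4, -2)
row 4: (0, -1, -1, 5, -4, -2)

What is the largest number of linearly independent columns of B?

3

Row reduce to echelon form.
R2 ← R2 + (2/3)·R1: [0, -10/3, 2/3, 2/3, 8/3, 10/3]
R3 ← R3 + (2)·R1: [0, -8, 4, -8, 16, 14]
R3 ← R3 − (12/5)·R2: [0, 0, 12/5, -48/5, 48/5, 6]
R4 ← R4 − (3/10)·R2: [0, 0, -6/5, 24/5, -24/5, -3]
R4 ← R4 + (1/2)·R3: [0, 0, 0, 0, 0, 0]
Echelon form has 3 nonzero rows, so rank(B) = 3.
The rank gives the maximum number of linearly independent columns: 3.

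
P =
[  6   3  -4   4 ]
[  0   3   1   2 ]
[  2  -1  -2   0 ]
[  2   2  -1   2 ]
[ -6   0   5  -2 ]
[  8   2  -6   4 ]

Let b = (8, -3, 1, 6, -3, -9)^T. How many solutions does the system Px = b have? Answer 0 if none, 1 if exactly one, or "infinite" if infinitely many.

0

Row reduce the augmented matrix [P | b].
R3 ← R3 − (1/3)·R1: [0, -2, -2/3, -4/3, -5/3]
R4 ← R4 − (1/3)·R1: [0, 1, 1/3, 2/3, 10/3]
R5 ← R5 + R1: [0, 3, 1, 2, 5]
R6 ← R6 − (4/3)·R1: [0, -2, -2/3, -4/3, -59/3]
R3 ← R3 + (2/3)·R2: [0, 0, 0, 0, -11/3]
R4 ← R4 − (1/3)·R2: [0, 0, 0, 0, 13/3]
R5 ← R5 − R2: [0, 0, 0, 0, 8]
R6 ← R6 + (2/3)·R2: [0, 0, 0, 0, -65/3]
R4 ← R4 + (13/11)·R3: [0, 0, 0, 0, 0]
R5 ← R5 + (24/11)·R3: [0, 0, 0, 0, 0]
R6 ← R6 − (65/11)·R3: [0, 0, 0, 0, 0]
The echelon form has 3 nonzero rows; the last pivot sits in the augmented column, so rank(P) = 2 but rank([P|b]) = 3.
Since the ranks differ, the system is inconsistent.
It has no solutions.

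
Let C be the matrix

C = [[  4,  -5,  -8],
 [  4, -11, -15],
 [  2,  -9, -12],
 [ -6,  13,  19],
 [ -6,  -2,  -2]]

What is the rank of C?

Row reduce to echelon form.
R2 ← R2 − R1: [0, -6, -7]
R3 ← R3 − (1/2)·R1: [0, -13/2, -8]
R4 ← R4 + (3/2)·R1: [0, 11/2, 7]
R5 ← R5 + (3/2)·R1: [0, -19/2, -14]
R3 ← R3 − (13/12)·R2: [0, 0, -5/12]
R4 ← R4 + (11/12)·R2: [0, 0, 7/12]
R5 ← R5 − (19/12)·R2: [0, 0, -35/12]
R4 ← R4 + (7/5)·R3: [0, 0, 0]
R5 ← R5 − (7)·R3: [0, 0, 0]
Echelon form has 3 nonzero rows, so rank(C) = 3.

3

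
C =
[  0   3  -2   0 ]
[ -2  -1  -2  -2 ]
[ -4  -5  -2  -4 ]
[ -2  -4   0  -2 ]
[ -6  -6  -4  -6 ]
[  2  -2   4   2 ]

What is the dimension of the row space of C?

2

Row reduce to echelon form.
Swap R1 ↔ R2
R3 ← R3 − (2)·R1: [0, -3, 2, 0]
R4 ← R4 − R1: [0, -3, 2, 0]
R5 ← R5 − (3)·R1: [0, -3, 2, 0]
R6 ← R6 + R1: [0, -3, 2, 0]
R3 ← R3 + R2: [0, 0, 0, 0]
R4 ← R4 + R2: [0, 0, 0, 0]
R5 ← R5 + R2: [0, 0, 0, 0]
R6 ← R6 + R2: [0, 0, 0, 0]
Echelon form has 2 nonzero rows, so rank(C) = 2.
The row space has dimension equal to the rank: 2.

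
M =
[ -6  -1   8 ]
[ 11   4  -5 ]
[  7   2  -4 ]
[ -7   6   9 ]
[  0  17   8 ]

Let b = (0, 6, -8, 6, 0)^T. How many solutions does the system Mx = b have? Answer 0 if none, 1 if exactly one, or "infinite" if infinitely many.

0

Row reduce the augmented matrix [M | b].
R2 ← R2 + (11/6)·R1: [0, 13/6, 29/3, 6]
R3 ← R3 + (7/6)·R1: [0, 5/6, 16/3, -8]
R4 ← R4 − (7/6)·R1: [0, 43/6, -1/3, 6]
R3 ← R3 − (5/13)·R2: [0, 0, 21/13, -134/13]
R4 ← R4 − (43/13)·R2: [0, 0, -420/13, -180/13]
R5 ← R5 − (102/13)·R2: [0, 0, -882/13, -612/13]
R4 ← R4 + (20)·R3: [0, 0, 0, -220]
R5 ← R5 + (42)·R3: [0, 0, 0, -480]
R5 ← R5 − (24/11)·R4: [0, 0, 0, 0]
The echelon form has 4 nonzero rows; the last pivot sits in the augmented column, so rank(M) = 3 but rank([M|b]) = 4.
Since the ranks differ, the system is inconsistent.
It has no solutions.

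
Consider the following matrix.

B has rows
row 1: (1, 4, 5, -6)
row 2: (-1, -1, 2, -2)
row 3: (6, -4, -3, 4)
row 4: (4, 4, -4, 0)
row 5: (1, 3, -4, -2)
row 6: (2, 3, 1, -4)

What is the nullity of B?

Row reduce to echelon form.
R2 ← R2 + R1: [0, 3, 7, -8]
R3 ← R3 − (6)·R1: [0, -28, -33, 40]
R4 ← R4 − (4)·R1: [0, -12, -24, 24]
R5 ← R5 − R1: [0, -1, -9, 4]
R6 ← R6 − (2)·R1: [0, -5, -9, 8]
R3 ← R3 + (28/3)·R2: [0, 0, 97/3, -104/3]
R4 ← R4 + (4)·R2: [0, 0, 4, -8]
R5 ← R5 + (1/3)·R2: [0, 0, -20/3, 4/3]
R6 ← R6 + (5/3)·R2: [0, 0, 8/3, -16/3]
R4 ← R4 − (12/97)·R3: [0, 0, 0, -360/97]
R5 ← R5 + (20/97)·R3: [0, 0, 0, -564/97]
R6 ← R6 − (8/97)·R3: [0, 0, 0, -240/97]
R5 ← R5 − (47/30)·R4: [0, 0, 0, 0]
R6 ← R6 − (2/3)·R4: [0, 0, 0, 0]
4 nonzero rows, so rank(B) = 4.
B has 4 columns; by rank–nullity, nullity = 4 − 4 = 0.

0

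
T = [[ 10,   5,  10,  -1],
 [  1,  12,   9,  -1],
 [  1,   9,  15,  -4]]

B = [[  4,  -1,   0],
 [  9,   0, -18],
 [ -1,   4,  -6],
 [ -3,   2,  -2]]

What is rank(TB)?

3

First compute TB:
[[ 78,  28, -148],
 [106,  33, -268],
 [ 82,  51, -244]]
Now row reduce the product.
R2 ← R2 − (53/39)·R1: [0, -197/39, -2608/39]
R3 ← R3 − (41/39)·R1: [0, 841/39, -3448/39]
R3 ← R3 + (841/197)·R2: [0, 0, -73656/197]
3 nonzero rows, so rank(TB) = 3.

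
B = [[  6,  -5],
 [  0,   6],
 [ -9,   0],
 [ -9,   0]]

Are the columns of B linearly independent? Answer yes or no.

Row reduce B to echelon form.
R3 ← R3 + (3/2)·R1: [0, -15/2]
R4 ← R4 + (3/2)·R1: [0, -15/2]
R3 ← R3 + (5/4)·R2: [0, 0]
R4 ← R4 + (5/4)·R2: [0, 0]
2 pivots among 2 columns.
Every column is a pivot column, so the columns are linearly independent.

yes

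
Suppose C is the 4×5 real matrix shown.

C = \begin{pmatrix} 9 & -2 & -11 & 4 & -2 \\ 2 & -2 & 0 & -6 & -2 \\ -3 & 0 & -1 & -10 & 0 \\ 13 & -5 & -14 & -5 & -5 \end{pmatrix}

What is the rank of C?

3

Row reduce to echelon form.
R2 ← R2 − (2/9)·R1: [0, -14/9, 22/9, -62/9, -14/9]
R3 ← R3 + (1/3)·R1: [0, -2/3, -14/3, -26/3, -2/3]
R4 ← R4 − (13/9)·R1: [0, -19/9, 17/9, -97/9, -19/9]
R3 ← R3 − (3/7)·R2: [0, 0, -40/7, -40/7, 0]
R4 ← R4 − (19/14)·R2: [0, 0, -10/7, -10/7, 0]
R4 ← R4 − (1/4)·R3: [0, 0, 0, 0, 0]
Echelon form has 3 nonzero rows, so rank(C) = 3.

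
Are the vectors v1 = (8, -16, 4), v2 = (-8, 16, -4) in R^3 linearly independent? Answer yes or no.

no

Form the matrix with these vectors as rows and row reduce.
R2 ← R2 + R1: [0, 0, 0]
1 nonzero row, so the 2 vectors span a space of dimension 1.
Since 1 < 2, the vectors are linearly dependent.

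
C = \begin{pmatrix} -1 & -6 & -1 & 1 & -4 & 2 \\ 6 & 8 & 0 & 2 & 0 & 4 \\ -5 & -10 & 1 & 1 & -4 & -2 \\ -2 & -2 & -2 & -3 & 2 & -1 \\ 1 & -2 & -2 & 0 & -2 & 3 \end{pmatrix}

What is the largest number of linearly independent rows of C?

Row reduce to echelon form.
R2 ← R2 + (6)·R1: [0, -28, -6, 8, -24, 16]
R3 ← R3 − (5)·R1: [0, 20, 6, -4, 16, -12]
R4 ← R4 − (2)·R1: [0, 10, 0, -5, 10, -5]
R5 ← R5 + R1: [0, -8, -3, 1, -6, 5]
R3 ← R3 + (5/7)·R2: [0, 0, 12/7, 12/7, -8/7, -4/7]
R4 ← R4 + (5/14)·R2: [0, 0, -15/7, -15/7, 10/7, 5/7]
R5 ← R5 − (2/7)·R2: [0, 0, -9/7, -9/7, 6/7, 3/7]
R4 ← R4 + (5/4)·R3: [0, 0, 0, 0, 0, 0]
R5 ← R5 + (3/4)·R3: [0, 0, 0, 0, 0, 0]
Echelon form has 3 nonzero rows, so rank(C) = 3.
The rank gives the maximum number of linearly independent rows: 3.

3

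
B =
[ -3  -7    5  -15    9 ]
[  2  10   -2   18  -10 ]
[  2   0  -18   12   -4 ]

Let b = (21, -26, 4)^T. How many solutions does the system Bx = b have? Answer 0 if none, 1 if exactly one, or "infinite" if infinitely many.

Row reduce the augmented matrix [B | b].
R2 ← R2 + (2/3)·R1: [0, 16/3, 4/3, 8, -4, -12]
R3 ← R3 + (2/3)·R1: [0, -14/3, -44/3, 2, 2, 18]
R3 ← R3 + (7/8)·R2: [0, 0, -27/2, 9, -3/2, 15/2]
The echelon form has 3 nonzero rows, and every pivot lies in the first 5 columns, so rank(B) = rank([B|b]) = 3.
The system is consistent.
rank = 3 < 5 unknowns, so there are infinitely many solutions.

infinite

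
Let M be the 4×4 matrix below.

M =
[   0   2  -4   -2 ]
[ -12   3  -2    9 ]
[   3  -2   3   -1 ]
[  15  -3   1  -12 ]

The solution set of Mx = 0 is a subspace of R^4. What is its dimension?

2

Row reduce to echelon form.
Swap R1 ↔ R2
R3 ← R3 + (1/4)·R1: [0, -5/4, 5/2, 5/4]
R4 ← R4 + (5/4)·R1: [0, 3/4, -3/2, -3/4]
R3 ← R3 + (5/8)·R2: [0, 0, 0, 0]
R4 ← R4 − (3/8)·R2: [0, 0, 0, 0]
2 nonzero rows, so rank(M) = 2.
M has 4 columns; by rank–nullity, nullity = 4 − 2 = 2.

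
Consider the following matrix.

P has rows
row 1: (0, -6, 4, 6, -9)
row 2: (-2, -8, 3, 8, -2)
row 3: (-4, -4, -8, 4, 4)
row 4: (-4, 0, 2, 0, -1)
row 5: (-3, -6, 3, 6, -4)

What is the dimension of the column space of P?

Row reduce to echelon form.
Swap R1 ↔ R2
R3 ← R3 − (2)·R1: [0, 12, -14, -12, 8]
R4 ← R4 − (2)·R1: [0, 16, -4, -16, 3]
R5 ← R5 − (3/2)·R1: [0, 6, -3/2, -6, -1]
R3 ← R3 + (2)·R2: [0, 0, -6, 0, -10]
R4 ← R4 + (8/3)·R2: [0, 0, 20/3, 0, -21]
R5 ← R5 + R2: [0, 0, 5/2, 0, -10]
R4 ← R4 + (10/9)·R3: [0, 0, 0, 0, -289/9]
R5 ← R5 + (5/12)·R3: [0, 0, 0, 0, -85/6]
R5 ← R5 − (15/34)·R4: [0, 0, 0, 0, 0]
Echelon form has 4 nonzero rows, so rank(P) = 4.
The column space has dimension equal to the rank: 4.

4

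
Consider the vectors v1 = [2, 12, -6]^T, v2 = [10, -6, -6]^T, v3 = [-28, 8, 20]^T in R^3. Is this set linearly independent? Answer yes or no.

Form the matrix with these vectors as rows and row reduce.
R2 ← R2 − (5)·R1: [0, -66, 24]
R3 ← R3 + (14)·R1: [0, 176, -64]
R3 ← R3 + (8/3)·R2: [0, 0, 0]
2 nonzero rows, so the 3 vectors span a space of dimension 2.
Since 2 < 3, the vectors are linearly dependent.

no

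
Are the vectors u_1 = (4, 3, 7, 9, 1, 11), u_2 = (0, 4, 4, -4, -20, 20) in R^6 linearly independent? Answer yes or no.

Form the matrix with these vectors as rows and row reduce.
2 nonzero rows, so the 2 vectors span a space of dimension 2.
Since 2 = 2, the vectors are linearly independent.

yes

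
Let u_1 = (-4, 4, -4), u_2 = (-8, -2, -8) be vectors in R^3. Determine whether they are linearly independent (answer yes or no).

Form the matrix with these vectors as rows and row reduce.
R2 ← R2 − (2)·R1: [0, -10, 0]
2 nonzero rows, so the 2 vectors span a space of dimension 2.
Since 2 = 2, the vectors are linearly independent.

yes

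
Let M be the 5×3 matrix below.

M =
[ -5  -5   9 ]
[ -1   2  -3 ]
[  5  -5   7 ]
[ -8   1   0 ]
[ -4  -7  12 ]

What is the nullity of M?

1

Row reduce to echelon form.
R2 ← R2 − (1/5)·R1: [0, 3, -24/5]
R3 ← R3 + R1: [0, -10, 16]
R4 ← R4 − (8/5)·R1: [0, 9, -72/5]
R5 ← R5 − (4/5)·R1: [0, -3, 24/5]
R3 ← R3 + (10/3)·R2: [0, 0, 0]
R4 ← R4 − (3)·R2: [0, 0, 0]
R5 ← R5 + R2: [0, 0, 0]
2 nonzero rows, so rank(M) = 2.
M has 3 columns; by rank–nullity, nullity = 3 − 2 = 1.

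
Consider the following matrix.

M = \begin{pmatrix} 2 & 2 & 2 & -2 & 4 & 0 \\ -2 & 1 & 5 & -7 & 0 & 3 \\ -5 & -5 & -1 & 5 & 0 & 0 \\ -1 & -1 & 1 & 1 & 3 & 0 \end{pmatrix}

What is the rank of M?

Row reduce to echelon form.
R2 ← R2 + R1: [0, 3, 7, -9, 4, 3]
R3 ← R3 + (5/2)·R1: [0, 0, 4, 0, 10, 0]
R4 ← R4 + (1/2)·R1: [0, 0, 2, 0, 5, 0]
R4 ← R4 − (1/2)·R3: [0, 0, 0, 0, 0, 0]
Echelon form has 3 nonzero rows, so rank(M) = 3.

3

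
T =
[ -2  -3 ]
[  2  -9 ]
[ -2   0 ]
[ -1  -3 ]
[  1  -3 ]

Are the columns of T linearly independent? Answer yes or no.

yes

Row reduce T to echelon form.
R2 ← R2 + R1: [0, -12]
R3 ← R3 − R1: [0, 3]
R4 ← R4 − (1/2)·R1: [0, -3/2]
R5 ← R5 + (1/2)·R1: [0, -9/2]
R3 ← R3 + (1/4)·R2: [0, 0]
R4 ← R4 − (1/8)·R2: [0, 0]
R5 ← R5 − (3/8)·R2: [0, 0]
2 pivots among 2 columns.
Every column is a pivot column, so the columns are linearly independent.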